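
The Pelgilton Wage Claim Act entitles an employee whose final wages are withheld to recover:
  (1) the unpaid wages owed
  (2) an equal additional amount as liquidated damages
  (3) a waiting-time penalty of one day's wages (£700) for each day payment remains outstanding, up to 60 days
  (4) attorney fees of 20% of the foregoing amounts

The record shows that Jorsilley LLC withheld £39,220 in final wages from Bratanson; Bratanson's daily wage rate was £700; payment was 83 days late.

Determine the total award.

£144,528

Liquidated damages (equal amount): £39,220
Penalty days: min(83, 60) = 60
Waiting-time penalty: 60 × £700 = £42,000
Subtotal: £39,220 + £39,220 + £42,000 = £120,440
Attorney fees: 20% of £120,440 = £24,088
Total award: £120,440 + £24,088 = £144,528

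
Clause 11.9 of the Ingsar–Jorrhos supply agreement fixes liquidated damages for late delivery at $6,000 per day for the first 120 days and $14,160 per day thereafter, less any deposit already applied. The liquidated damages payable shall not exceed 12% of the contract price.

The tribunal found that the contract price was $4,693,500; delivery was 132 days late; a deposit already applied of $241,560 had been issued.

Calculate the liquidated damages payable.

$563,220

First 120 days: 120 × $6,000 = $720,000
Remaining days: (132 − 120) × $14,160 = $169,920
Accrued per-day damages: $720,000 + $169,920 = $889,920
Less deposit already applied: $889,920 − $241,560 = $648,360
Cap: 12% of $4,693,500 = $563,220
Cap at $563,220: $648,360 exceeds the cap → $563,220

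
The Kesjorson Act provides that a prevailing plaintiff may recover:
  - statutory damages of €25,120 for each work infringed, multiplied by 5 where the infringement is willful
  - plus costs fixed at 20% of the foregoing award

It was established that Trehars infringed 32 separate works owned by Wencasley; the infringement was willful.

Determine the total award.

Statutory damages: 32 × €25,120 = €803,840
Multiplied by 5: 5 × €803,840 = €4,019,200
Costs: 20% of €4,019,200 = €803,840
Award plus costs: €4,019,200 + €803,840 = €4,823,040

€4,823,040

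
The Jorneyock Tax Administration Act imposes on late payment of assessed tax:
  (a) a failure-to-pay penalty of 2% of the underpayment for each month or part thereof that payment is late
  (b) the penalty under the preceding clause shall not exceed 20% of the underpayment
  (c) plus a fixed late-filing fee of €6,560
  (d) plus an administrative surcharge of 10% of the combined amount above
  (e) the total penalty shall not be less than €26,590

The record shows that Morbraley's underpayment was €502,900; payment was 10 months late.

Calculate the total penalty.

Accrued rate: 2% × 10 = 20%, capped at 20% → 20%
Failure-to-pay penalty: 20% of €502,900 = €100,580
Penalty before surcharge: €100,580 + €6,560 = €107,140
Administrative surcharge: 10% of €107,140 = €10,714
Total penalty: €107,140 + €10,714 = €117,854
Minimum €26,590: €117,854 meets the minimum, no increase.

Penalty: €117,854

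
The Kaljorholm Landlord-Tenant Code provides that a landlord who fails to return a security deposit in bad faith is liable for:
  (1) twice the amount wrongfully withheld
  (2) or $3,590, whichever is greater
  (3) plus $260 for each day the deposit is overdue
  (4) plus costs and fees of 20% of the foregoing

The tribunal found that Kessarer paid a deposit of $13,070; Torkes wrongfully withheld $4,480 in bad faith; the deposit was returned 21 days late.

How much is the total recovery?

Doubled: 2 × $4,480 = $8,960
Minimum $3,590: $8,960 meets the minimum, no increase.
Late-return penalty: 21 × $260 = $5,460
Damages plus late penalty: $8,960 + $5,460 = $14,420
Costs and fees: 20% of $14,420 = $2,884
Total recovery: $14,420 + $2,884 = $17,304

$17,304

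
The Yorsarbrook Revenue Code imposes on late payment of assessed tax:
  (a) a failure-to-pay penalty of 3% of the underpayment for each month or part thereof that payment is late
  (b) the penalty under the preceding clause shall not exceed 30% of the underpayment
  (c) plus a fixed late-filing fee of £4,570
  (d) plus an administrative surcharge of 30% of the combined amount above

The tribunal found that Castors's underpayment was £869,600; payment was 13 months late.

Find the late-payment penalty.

Accrued rate: 3% × 13 = 39%, capped at 30% → 30%
Failure-to-pay penalty: 30% of £869,600 = £260,880
Penalty before surcharge: £260,880 + £4,570 = £265,450
Administrative surcharge: 30% of £265,450 = £79,635
Total penalty: £265,450 + £79,635 = £345,085

£345,085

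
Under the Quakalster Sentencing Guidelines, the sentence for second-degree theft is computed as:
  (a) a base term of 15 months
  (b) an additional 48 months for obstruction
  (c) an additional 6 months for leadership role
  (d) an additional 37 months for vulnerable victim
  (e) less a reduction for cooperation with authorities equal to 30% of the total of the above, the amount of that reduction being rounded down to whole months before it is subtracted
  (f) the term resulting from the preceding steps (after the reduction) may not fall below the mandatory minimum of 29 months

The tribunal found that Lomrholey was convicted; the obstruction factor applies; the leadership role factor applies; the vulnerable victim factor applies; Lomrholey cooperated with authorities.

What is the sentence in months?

75 months

Obstruction enhancement: +48 months
Leadership role enhancement: +6 months
Vulnerable victim enhancement: +37 months
Adjusted term: 15 months + 48 months + 6 months + 37 months = 106 months
Cooperation with authorities reduction: 30% of 106 months = 31 months (rounded down)
After reduction: 106 − 31 = 75 months
Minimum 29 months: 75 months meets the minimum, no increase.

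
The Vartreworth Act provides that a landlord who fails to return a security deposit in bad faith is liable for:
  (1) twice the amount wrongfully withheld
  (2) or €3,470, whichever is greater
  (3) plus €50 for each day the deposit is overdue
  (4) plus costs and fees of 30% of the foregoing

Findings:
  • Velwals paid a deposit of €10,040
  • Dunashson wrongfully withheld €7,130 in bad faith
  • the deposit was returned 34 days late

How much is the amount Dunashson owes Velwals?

Doubled: 2 × €7,130 = €14,260
Minimum €3,470: €14,260 meets the minimum, no increase.
Late-return penalty: 34 × €50 = €1,700
Damages plus late penalty: €14,260 + €1,700 = €15,960
Costs and fees: 30% of €15,960 = €4,788
Total recovery: €15,960 + €4,788 = €20,748

€20,748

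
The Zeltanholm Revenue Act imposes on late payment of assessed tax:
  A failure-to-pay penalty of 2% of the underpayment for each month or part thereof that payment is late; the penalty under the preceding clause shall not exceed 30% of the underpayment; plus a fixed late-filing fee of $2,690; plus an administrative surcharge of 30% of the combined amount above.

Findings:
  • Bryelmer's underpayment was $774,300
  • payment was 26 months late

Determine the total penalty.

Penalty: $305,474

Accrued rate: 2% × 26 = 52%, capped at 30% → 30%
Failure-to-pay penalty: 30% of $774,300 = $232,290
Penalty before surcharge: $232,290 + $2,690 = $234,980
Administrative surcharge: 30% of $234,980 = $70,494
Total penalty: $234,980 + $70,494 = $305,474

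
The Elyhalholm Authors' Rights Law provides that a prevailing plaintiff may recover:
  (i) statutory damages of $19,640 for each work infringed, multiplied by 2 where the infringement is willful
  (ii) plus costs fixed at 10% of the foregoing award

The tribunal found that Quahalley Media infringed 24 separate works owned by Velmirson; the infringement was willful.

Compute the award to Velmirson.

Award: $1,036,992

Statutory damages: 24 × $19,640 = $471,360
Doubled: 2 × $471,360 = $942,720
Costs: 10% of $942,720 = $94,272
Award plus costs: $942,720 + $94,272 = $1,036,992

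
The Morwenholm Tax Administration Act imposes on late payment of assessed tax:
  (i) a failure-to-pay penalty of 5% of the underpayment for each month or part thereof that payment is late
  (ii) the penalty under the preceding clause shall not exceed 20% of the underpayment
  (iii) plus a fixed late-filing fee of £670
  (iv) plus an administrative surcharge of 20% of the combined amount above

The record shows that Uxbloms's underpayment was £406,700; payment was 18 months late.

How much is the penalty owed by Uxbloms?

Accrued rate: 5% × 18 = 90%, capped at 20% → 20%
Failure-to-pay penalty: 20% of £406,700 = £81,340
Penalty before surcharge: £81,340 + £670 = £82,010
Administrative surcharge: 20% of £82,010 = £16,402
Total penalty: £82,010 + £16,402 = £98,412

£98,412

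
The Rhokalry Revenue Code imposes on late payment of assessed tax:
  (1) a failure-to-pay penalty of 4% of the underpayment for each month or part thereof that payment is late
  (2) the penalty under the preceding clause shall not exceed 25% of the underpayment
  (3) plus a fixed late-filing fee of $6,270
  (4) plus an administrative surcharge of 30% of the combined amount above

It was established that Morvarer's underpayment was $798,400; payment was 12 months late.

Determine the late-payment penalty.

$267,631

Accrued rate: 4% × 12 = 48%, capped at 25% → 25%
Failure-to-pay penalty: 25% of $798,400 = $199,600
Penalty before surcharge: $199,600 + $6,270 = $205,870
Administrative surcharge: 30% of $205,870 = $61,761
Total penalty: $205,870 + $61,761 = $267,631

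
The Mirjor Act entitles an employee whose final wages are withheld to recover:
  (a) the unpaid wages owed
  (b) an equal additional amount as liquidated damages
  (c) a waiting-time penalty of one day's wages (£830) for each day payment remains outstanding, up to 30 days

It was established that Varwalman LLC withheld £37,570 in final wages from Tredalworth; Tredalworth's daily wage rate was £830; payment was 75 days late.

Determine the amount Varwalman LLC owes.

£100,040

Liquidated damages (equal amount): £37,570
Penalty days: min(75, 30) = 30
Waiting-time penalty: 30 × £830 = £24,900
Total award: £37,570 + £37,570 + £24,900 = £100,040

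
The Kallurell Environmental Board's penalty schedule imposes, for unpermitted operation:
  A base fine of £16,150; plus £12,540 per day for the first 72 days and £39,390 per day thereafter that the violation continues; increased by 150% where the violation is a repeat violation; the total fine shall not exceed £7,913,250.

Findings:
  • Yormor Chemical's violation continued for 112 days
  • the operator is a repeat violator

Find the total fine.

First 72 days: 72 × £12,540 = £902,880
Remaining days: (112 − 72) × £39,390 = £1,575,600
Per-day component: £902,880 + £1,575,600 = £2,478,480
Base plus per-day: £16,150 + £2,478,480 = £2,494,630
Enhancement: 150% of £2,494,630 = £3,741,945
Enhanced fine: £2,494,630 + £3,741,945 = £6,236,575
Cap at £7,913,250: £6,236,575 is within the cap, no reduction.

£6,236,575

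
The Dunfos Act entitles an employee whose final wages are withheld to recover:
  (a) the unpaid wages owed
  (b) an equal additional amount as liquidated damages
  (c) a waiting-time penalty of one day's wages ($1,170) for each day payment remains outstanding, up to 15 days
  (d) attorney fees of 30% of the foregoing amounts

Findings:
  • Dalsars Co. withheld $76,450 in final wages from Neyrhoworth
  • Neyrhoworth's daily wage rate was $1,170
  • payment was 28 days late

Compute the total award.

Liquidated damages (equal amount): $76,450
Penalty days: min(28, 15) = 15
Waiting-time penalty: 15 × $1,170 = $17,550
Subtotal: $76,450 + $76,450 + $17,550 = $170,450
Attorney fees: 30% of $170,450 = $51,135
Total award: $170,450 + $51,135 = $221,585

$221,585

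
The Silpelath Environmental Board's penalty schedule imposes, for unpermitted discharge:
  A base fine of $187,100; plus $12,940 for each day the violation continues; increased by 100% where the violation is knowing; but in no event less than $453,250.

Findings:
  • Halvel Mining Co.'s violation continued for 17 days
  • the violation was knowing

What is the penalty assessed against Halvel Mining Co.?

$814,160

Per-day component: 17 × $12,940 = $219,980
Base plus per-day: $187,100 + $219,980 = $407,080
Enhancement: 100% of $407,080 = $407,080
Enhanced fine: $407,080 + $407,080 = $814,160
Minimum $453,250: $814,160 meets the minimum, no increase.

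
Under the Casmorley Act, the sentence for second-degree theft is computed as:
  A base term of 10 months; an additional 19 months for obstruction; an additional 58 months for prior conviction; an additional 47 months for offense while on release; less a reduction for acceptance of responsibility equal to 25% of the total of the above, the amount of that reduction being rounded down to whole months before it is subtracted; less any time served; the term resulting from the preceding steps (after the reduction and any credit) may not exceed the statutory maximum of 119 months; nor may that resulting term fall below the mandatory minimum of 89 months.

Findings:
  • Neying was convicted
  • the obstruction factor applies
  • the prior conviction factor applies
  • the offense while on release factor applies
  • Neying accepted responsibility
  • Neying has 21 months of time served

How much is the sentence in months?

89 months

Obstruction enhancement: +19 months
Prior conviction enhancement: +58 months
Offense while on release enhancement: +47 months
Adjusted term: 10 months + 19 months + 58 months + 47 months = 134 months
Acceptance of responsibility reduction: 25% of 134 months = 33 months (rounded down)
After reduction: 134 − 33 = 101 months
Less time served: 101 months − 21 months = 80 months
Cap at 119 months: 80 months is within the cap, no reduction.
Minimum 89 months: 80 months is below the minimum → 89 months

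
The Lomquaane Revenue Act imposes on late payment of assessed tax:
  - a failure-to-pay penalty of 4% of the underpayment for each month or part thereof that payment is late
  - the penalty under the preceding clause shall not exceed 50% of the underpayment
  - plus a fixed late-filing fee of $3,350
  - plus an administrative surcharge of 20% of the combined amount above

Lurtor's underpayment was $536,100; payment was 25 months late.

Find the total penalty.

Penalty: $325,680

Accrued rate: 4% × 25 = 100%, capped at 50% → 50%
Failure-to-pay penalty: 50% of $536,100 = $268,050
Penalty before surcharge: $268,050 + $3,350 = $271,400
Administrative surcharge: 20% of $271,400 = $54,280
Total penalty: $271,400 + $54,280 = $325,680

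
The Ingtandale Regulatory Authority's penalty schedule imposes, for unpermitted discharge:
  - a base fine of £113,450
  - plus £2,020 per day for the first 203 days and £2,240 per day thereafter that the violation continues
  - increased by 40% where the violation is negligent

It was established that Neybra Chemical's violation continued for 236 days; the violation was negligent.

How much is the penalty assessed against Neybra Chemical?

£836,402

First 203 days: 203 × £2,020 = £410,060
Remaining days: (236 − 203) × £2,240 = £73,920
Per-day component: £410,060 + £73,920 = £483,980
Base plus per-day: £113,450 + £483,980 = £597,430
Enhancement: 40% of £597,430 = £238,972
Enhanced fine: £597,430 + £238,972 = £836,402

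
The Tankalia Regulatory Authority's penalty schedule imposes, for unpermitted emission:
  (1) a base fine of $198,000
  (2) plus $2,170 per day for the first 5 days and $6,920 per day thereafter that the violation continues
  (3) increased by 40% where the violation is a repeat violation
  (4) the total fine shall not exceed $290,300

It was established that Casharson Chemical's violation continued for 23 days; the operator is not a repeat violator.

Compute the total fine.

First 5 days: 5 × $2,170 = $10,850
Remaining days: (23 − 5) × $6,920 = $124,560
Per-day component: $10,850 + $124,560 = $135,410
Base plus per-day: $198,000 + $135,410 = $333,410
The operator is not a repeat violator: no 40% increase.
Cap at $290,300: $333,410 exceeds the cap → $290,300

$290,300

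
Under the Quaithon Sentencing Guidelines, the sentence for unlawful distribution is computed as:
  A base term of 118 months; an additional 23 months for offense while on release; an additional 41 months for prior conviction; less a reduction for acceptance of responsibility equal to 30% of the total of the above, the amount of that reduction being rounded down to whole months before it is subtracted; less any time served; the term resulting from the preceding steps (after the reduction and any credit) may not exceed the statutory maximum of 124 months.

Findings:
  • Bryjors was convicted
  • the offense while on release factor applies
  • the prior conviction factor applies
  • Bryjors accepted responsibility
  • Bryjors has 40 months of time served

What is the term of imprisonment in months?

Offense while on release enhancement: +23 months
Prior conviction enhancement: +41 months
Adjusted term: 118 months + 23 months + 41 months = 182 months
Acceptance of responsibility reduction: 30% of 182 months = 54 months (rounded down)
After reduction: 182 − 54 = 128 months
Less time served: 128 months − 40 months = 88 months
Cap at 124 months: 88 months is within the cap, no reduction.

Sentence: 88 months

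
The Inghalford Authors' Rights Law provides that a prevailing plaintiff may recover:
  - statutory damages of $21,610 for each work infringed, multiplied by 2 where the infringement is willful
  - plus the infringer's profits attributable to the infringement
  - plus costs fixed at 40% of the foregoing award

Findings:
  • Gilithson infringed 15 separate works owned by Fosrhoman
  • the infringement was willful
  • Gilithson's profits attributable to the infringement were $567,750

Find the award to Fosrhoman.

$1,702,470

Statutory damages: 15 × $21,610 = $324,150
Doubled: 2 × $324,150 = $648,300
Combined award: $648,300 + $567,750 = $1,216,050
Costs: 40% of $1,216,050 = $486,420
Award plus costs: $1,216,050 + $486,420 = $1,702,470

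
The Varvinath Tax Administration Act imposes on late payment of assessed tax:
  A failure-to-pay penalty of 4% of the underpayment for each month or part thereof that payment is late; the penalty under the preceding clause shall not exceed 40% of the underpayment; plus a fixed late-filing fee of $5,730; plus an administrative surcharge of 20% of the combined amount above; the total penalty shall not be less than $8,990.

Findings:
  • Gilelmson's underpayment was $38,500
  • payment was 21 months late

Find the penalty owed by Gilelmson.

$25,356

Accrued rate: 4% × 21 = 84%, capped at 40% → 40%
Failure-to-pay penalty: 40% of $38,500 = $15,400
Penalty before surcharge: $15,400 + $5,730 = $21,130
Administrative surcharge: 20% of $21,130 = $4,226
Total penalty: $21,130 + $4,226 = $25,356
Minimum $8,990: $25,356 meets the minimum, no increase.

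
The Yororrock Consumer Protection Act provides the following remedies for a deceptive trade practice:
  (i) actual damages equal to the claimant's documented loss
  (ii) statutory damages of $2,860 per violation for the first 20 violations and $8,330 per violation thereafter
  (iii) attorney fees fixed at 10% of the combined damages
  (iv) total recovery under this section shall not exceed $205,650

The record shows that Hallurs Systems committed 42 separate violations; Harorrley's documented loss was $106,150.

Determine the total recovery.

First 20 violations: 20 × $2,860 = $57,200
Remaining violations: (42 − 20) × $8,330 = $183,260
Statutory damages: $57,200 + $183,260 = $240,460
Combined damages: $106,150 + $240,460 = $346,610
Attorney fees: 10% of $346,610 = $34,661
Total before cap: $346,610 + $34,661 = $381,271
Cap at $205,650: $381,271 exceeds the cap → $205,650

$205,650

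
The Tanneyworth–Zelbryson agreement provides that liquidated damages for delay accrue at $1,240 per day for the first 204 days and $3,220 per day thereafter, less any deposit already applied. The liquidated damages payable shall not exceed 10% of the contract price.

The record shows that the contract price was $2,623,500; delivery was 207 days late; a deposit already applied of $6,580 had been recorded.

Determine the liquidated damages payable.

First 204 days: 204 × $1,240 = $252,960
Remaining days: (207 − 204) × $3,220 = $9,660
Accrued per-day damages: $252,960 + $9,660 = $262,620
Less deposit already applied: $262,620 − $6,580 = $256,040
Cap: 10% of $2,623,500 = $262,350
Cap at $262,350: $256,040 is within the cap, no reduction.

$256,040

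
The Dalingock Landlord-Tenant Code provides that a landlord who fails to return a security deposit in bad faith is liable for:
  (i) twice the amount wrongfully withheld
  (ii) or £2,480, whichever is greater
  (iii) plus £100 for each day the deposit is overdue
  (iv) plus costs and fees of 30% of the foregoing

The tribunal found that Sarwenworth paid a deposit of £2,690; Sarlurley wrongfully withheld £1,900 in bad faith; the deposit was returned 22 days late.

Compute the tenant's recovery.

£7,800

Doubled: 2 × £1,900 = £3,800
Minimum £2,480: £3,800 meets the minimum, no increase.
Late-return penalty: 22 × £100 = £2,200
Damages plus late penalty: £3,800 + £2,200 = £6,000
Costs and fees: 30% of £6,000 = £1,800
Total recovery: £6,000 + £1,800 = £7,800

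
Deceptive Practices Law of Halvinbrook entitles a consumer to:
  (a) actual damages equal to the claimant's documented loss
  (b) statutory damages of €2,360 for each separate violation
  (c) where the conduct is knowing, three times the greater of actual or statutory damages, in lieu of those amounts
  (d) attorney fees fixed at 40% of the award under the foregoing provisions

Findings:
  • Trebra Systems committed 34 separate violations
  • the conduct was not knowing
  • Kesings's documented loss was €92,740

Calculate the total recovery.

Statutory damages: 34 × €2,360 = €80,240
Conduct not knowing: the in-lieu enhancement does not apply.
Actual plus statutory damages: €92,740 + €80,240 = €172,980
Attorney fees: 40% of €172,980 = €69,192
Total recovery: €172,980 + €69,192 = €242,172

€242,172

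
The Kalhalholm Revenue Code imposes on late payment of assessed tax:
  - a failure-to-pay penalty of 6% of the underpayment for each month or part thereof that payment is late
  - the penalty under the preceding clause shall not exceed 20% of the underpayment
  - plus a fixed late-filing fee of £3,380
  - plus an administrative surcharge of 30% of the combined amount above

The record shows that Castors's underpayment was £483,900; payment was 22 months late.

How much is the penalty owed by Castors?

£130,208

Accrued rate: 6% × 22 = 132%, capped at 20% → 20%
Failure-to-pay penalty: 20% of £483,900 = £96,780
Penalty before surcharge: £96,780 + £3,380 = £100,160
Administrative surcharge: 30% of £100,160 = £30,048
Total penalty: £100,160 + £30,048 = £130,208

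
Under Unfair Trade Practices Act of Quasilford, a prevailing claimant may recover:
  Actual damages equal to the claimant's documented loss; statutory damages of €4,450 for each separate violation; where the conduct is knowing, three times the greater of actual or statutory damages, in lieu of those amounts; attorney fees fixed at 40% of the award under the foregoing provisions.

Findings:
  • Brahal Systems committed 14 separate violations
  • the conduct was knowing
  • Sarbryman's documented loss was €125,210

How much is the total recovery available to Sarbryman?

Statutory damages: 14 × €4,450 = €62,300
Greater of actual damages (€125,210) or statutory damages (€62,300): €125,210
Trebled: 3 × €125,210 = €375,630
Attorney fees: 40% of €375,630 = €150,252
Total recovery: €375,630 + €150,252 = €525,882

€525,882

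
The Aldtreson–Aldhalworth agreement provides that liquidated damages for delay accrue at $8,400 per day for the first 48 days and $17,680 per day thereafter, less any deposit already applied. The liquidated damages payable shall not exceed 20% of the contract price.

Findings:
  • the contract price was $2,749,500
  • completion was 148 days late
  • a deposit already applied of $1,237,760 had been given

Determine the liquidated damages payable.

First 48 days: 48 × $8,400 = $403,200
Remaining days: (148 − 48) × $17,680 = $1,768,000
Accrued per-day damages: $403,200 + $1,768,000 = $2,171,200
Less deposit already applied: $2,171,200 − $1,237,760 = $933,440
Cap: 20% of $2,749,500 = $549,900
Cap at $549,900: $933,440 exceeds the cap → $549,900

$549,900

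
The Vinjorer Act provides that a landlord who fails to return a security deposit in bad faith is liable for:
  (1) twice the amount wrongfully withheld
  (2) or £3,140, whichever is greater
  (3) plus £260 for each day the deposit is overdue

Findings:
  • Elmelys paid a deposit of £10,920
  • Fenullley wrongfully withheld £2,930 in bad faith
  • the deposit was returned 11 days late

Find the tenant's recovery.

£8,720

Doubled: 2 × £2,930 = £5,860
Minimum £3,140: £5,860 meets the minimum, no increase.
Late-return penalty: 11 × £260 = £2,860
Damages plus late penalty: £5,860 + £2,860 = £8,720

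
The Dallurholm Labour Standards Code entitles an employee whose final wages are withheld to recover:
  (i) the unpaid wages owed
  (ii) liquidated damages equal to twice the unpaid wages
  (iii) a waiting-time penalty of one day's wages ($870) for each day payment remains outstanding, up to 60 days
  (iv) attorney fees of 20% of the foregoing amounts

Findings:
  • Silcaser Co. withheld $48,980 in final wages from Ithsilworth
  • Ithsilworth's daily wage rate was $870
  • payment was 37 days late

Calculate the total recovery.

Doubled: 2 × $48,980 = $97,960
Penalty days: min(37, 60) = 37
Waiting-time penalty: 37 × $870 = $32,190
Subtotal: $48,980 + $97,960 + $32,190 = $179,130
Attorney fees: 20% of $179,130 = $35,826
Total award: $179,130 + $35,826 = $214,956

$214,956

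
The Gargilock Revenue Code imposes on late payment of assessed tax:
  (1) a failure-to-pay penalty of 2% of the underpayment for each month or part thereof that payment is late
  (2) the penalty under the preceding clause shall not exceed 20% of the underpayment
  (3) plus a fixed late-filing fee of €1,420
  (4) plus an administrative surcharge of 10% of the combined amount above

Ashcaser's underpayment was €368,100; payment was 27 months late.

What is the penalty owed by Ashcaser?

€82,544

Accrued rate: 2% × 27 = 54%, capped at 20% → 20%
Failure-to-pay penalty: 20% of €368,100 = €73,620
Penalty before surcharge: €73,620 + €1,420 = €75,040
Administrative surcharge: 10% of €75,040 = €7,504
Total penalty: €75,040 + €7,504 = €82,544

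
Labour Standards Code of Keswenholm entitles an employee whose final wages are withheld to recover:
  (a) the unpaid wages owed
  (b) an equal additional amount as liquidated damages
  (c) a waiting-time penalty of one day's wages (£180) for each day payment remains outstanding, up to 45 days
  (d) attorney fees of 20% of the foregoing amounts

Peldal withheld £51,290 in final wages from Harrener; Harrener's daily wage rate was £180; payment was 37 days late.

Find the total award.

Liquidated damages (equal amount): £51,290
Penalty days: min(37, 45) = 37
Waiting-time penalty: 37 × £180 = £6,660
Subtotal: £51,290 + £51,290 + £6,660 = £109,240
Attorney fees: 20% of £109,240 = £21,848
Total award: £109,240 + £21,848 = £131,088

Total award: £131,088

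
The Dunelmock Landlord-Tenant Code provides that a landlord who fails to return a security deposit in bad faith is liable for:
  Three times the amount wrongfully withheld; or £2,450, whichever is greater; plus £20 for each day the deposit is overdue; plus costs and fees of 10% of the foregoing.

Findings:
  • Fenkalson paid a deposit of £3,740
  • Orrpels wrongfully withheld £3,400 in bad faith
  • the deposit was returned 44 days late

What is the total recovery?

£12,188

Trebled: 3 × £3,400 = £10,200
Minimum £2,450: £10,200 meets the minimum, no increase.
Late-return penalty: 44 × £20 = £880
Damages plus late penalty: £10,200 + £880 = £11,080
Costs and fees: 10% of £11,080 = £1,108
Total recovery: £11,080 + £1,108 = £12,188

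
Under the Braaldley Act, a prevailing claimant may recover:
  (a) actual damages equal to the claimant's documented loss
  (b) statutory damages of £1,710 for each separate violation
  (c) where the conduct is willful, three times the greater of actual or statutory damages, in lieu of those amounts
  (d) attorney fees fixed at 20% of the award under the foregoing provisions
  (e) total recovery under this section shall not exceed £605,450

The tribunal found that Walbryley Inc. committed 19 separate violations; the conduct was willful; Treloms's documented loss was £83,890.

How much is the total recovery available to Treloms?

Statutory damages: 19 × £1,710 = £32,490
Greater of actual damages (£83,890) or statutory damages (£32,490): £83,890
Trebled: 3 × £83,890 = £251,670
Attorney fees: 20% of £251,670 = £50,334
Total before cap: £251,670 + £50,334 = £302,004
Cap at £605,450: £302,004 is within the cap, no reduction.

£302,004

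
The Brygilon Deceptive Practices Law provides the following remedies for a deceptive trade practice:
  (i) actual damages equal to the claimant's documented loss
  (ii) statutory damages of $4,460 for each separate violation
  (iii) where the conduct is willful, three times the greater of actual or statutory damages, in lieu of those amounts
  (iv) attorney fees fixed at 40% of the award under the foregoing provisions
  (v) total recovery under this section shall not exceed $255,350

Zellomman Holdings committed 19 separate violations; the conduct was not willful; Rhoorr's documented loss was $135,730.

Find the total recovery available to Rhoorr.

Statutory damages: 19 × $4,460 = $84,740
Conduct not willful: the in-lieu enhancement does not apply.
Actual plus statutory damages: $135,730 + $84,740 = $220,470
Attorney fees: 40% of $220,470 = $88,188
Total before cap: $220,470 + $88,188 = $308,658
Cap at $255,350: $308,658 exceeds the cap → $255,350

$255,350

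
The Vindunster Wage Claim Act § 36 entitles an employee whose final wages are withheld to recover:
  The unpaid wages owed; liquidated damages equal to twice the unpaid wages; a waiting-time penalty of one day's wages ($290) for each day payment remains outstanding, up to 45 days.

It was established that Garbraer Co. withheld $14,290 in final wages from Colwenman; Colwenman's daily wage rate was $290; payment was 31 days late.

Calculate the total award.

$51,860

Doubled: 2 × $14,290 = $28,580
Penalty days: min(31, 45) = 31
Waiting-time penalty: 31 × $290 = $8,990
Total award: $14,290 + $28,580 + $8,990 = $51,860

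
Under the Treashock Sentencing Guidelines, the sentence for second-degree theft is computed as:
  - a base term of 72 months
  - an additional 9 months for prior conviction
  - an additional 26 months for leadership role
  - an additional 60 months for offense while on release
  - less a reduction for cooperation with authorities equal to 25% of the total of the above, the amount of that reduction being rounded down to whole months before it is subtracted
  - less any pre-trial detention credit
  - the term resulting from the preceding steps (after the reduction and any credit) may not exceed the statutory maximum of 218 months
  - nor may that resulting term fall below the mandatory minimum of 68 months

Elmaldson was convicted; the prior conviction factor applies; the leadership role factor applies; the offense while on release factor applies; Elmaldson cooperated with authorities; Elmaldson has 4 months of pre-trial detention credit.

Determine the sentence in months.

122 months

Prior conviction enhancement: +9 months
Leadership role enhancement: +26 months
Offense while on release enhancement: +60 months
Adjusted term: 72 months + 9 months + 26 months + 60 months = 167 months
Cooperation with authorities reduction: 25% of 167 months = 41 months (rounded down)
After reduction: 167 − 41 = 126 months
Less pre-trial detention credit: 126 months − 4 months = 122 months
Cap at 218 months: 122 months is within the cap, no reduction.
Minimum 68 months: 122 months meets the minimum, no increase.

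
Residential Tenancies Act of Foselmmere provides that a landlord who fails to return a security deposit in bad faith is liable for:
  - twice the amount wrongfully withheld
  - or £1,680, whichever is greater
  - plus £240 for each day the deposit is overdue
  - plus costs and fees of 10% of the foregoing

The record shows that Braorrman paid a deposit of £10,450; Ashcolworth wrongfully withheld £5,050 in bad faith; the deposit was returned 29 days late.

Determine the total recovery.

Doubled: 2 × £5,050 = £10,100
Minimum £1,680: £10,100 meets the minimum, no increase.
Late-return penalty: 29 × £240 = £6,960
Damages plus late penalty: £10,100 + £6,960 = £17,060
Costs and fees: 10% of £17,060 = £1,706
Total recovery: £17,060 + £1,706 = £18,766

£18,766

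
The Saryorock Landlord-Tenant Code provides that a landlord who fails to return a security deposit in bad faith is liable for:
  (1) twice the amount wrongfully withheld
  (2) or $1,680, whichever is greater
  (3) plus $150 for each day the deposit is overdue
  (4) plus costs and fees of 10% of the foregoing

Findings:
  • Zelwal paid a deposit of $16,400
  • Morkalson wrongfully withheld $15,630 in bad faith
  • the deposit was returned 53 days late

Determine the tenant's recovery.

Doubled: 2 × $15,630 = $31,260
Minimum $1,680: $31,260 meets the minimum, no increase.
Late-return penalty: 53 × $150 = $7,950
Damages plus late penalty: $31,260 + $7,950 = $39,210
Costs and fees: 10% of $39,210 = $3,921
Total recovery: $39,210 + $3,921 = $43,131

$43,131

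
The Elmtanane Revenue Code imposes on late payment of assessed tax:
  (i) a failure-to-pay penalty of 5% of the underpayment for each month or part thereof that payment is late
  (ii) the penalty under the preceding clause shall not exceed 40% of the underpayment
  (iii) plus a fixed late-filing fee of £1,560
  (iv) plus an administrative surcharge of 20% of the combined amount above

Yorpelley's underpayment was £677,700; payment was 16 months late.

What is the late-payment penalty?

£327,168

Accrued rate: 5% × 16 = 80%, capped at 40% → 40%
Failure-to-pay penalty: 40% of £677,700 = £271,080
Penalty before surcharge: £271,080 + £1,560 = £272,640
Administrative surcharge: 20% of £272,640 = £54,528
Total penalty: £272,640 + £54,528 = £327,168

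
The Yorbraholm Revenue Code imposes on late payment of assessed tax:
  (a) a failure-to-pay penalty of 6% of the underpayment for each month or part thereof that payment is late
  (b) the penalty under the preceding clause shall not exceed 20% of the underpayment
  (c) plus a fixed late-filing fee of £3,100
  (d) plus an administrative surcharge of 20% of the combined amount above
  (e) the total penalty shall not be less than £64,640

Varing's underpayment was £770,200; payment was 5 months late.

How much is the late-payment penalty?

£188,568

Accrued rate: 6% × 5 = 30%, capped at 20% → 20%
Failure-to-pay penalty: 20% of £770,200 = £154,040
Penalty before surcharge: £154,040 + £3,100 = £157,140
Administrative surcharge: 20% of £157,140 = £31,428
Total penalty: £157,140 + £31,428 = £188,568
Minimum £64,640: £188,568 meets the minimum, no increase.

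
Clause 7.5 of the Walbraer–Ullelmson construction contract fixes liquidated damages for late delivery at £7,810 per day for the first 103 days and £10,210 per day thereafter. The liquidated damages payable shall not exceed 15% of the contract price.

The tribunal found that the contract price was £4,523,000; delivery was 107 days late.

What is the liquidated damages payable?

Liquidated damages: £678,450

First 103 days: 103 × £7,810 = £804,430
Remaining days: (107 − 103) × £10,210 = £40,840
Accrued per-day damages: £804,430 + £40,840 = £845,270
Cap: 15% of £4,523,000 = £678,450
Cap at £678,450: £845,270 exceeds the cap → £678,450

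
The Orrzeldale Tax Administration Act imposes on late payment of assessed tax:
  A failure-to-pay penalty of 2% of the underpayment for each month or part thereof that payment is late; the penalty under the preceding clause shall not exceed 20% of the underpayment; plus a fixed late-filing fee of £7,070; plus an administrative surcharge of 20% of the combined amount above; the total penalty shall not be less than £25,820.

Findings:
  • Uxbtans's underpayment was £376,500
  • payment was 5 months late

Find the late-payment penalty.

Accrued rate: 2% × 5 = 10%, capped at 20% → 10%
Failure-to-pay penalty: 10% of £376,500 = £37,650
Penalty before surcharge: £37,650 + £7,070 = £44,720
Administrative surcharge: 20% of £44,720 = £8,944
Total penalty: £44,720 + £8,944 = £53,664
Minimum £25,820: £53,664 meets the minimum, no increase.

£53,664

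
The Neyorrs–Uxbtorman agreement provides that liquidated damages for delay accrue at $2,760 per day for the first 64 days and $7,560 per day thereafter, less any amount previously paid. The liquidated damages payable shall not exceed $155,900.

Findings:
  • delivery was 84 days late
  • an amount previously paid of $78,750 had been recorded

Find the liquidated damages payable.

$155,900

First 64 days: 64 × $2,760 = $176,640
Remaining days: (84 − 64) × $7,560 = $151,200
Accrued per-day damages: $176,640 + $151,200 = $327,840
Less amount previously paid: $327,840 − $78,750 = $249,090
Cap at $155,900: $249,090 exceeds the cap → $155,900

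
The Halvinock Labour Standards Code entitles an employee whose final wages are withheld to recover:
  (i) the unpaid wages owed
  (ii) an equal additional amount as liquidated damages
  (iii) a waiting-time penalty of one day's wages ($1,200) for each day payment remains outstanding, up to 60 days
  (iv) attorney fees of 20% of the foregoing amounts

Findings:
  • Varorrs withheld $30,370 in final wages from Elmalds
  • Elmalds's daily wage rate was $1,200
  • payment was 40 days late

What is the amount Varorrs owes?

Liquidated damages (equal amount): $30,370
Penalty days: min(40, 60) = 40
Waiting-time penalty: 40 × $1,200 = $48,000
Subtotal: $30,370 + $30,370 + $48,000 = $108,740
Attorney fees: 20% of $108,740 = $21,748
Total award: $108,740 + $21,748 = $130,488

$130,488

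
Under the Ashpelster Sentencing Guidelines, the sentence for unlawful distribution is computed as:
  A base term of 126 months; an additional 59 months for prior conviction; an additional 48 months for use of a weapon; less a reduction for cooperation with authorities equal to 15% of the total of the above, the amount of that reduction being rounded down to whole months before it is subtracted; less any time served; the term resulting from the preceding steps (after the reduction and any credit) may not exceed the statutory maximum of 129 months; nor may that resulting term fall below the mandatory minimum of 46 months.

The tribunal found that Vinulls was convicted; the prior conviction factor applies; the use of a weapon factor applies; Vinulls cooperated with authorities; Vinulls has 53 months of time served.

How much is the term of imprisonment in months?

Prior conviction enhancement: +59 months
Use of a weapon enhancement: +48 months
Adjusted term: 126 months + 59 months + 48 months = 233 months
Cooperation with authorities reduction: 15% of 233 months = 34 months (rounded down)
After reduction: 233 − 34 = 199 months
Less time served: 199 months − 53 months = 146 months
Cap at 129 months: 146 months exceeds the cap → 129 months
Minimum 46 months: 129 months meets the minimum, no increase.

129 months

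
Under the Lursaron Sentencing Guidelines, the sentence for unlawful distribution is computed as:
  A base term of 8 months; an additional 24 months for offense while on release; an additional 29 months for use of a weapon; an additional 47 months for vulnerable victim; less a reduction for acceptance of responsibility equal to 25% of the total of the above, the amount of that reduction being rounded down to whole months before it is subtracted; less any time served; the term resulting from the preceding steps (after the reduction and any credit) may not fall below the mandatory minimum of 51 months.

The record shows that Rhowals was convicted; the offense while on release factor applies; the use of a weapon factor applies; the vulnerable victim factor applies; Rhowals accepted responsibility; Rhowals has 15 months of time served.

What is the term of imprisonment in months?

Offense while on release enhancement: +24 months
Use of a weapon enhancement: +29 months
Vulnerable victim enhancement: +47 months
Adjusted term: 8 months + 24 months + 29 months + 47 months = 108 months
Acceptance of responsibility reduction: 25% of 108 months = 27 months (rounded down)
After reduction: 108 − 27 = 81 months
Less time served: 81 months − 15 months = 66 months
Minimum 51 months: 66 months meets the minimum, no increase.

66 months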